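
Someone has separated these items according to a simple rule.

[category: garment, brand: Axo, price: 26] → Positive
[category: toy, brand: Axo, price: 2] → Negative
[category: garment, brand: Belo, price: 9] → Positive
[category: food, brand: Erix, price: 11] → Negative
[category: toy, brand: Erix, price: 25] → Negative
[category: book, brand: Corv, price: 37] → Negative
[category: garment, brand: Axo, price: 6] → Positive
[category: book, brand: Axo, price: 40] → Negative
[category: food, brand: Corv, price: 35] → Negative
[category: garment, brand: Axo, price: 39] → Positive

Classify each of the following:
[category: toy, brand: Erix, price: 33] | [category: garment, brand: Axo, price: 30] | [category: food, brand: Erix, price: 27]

Negative, Positive, Negative

The simplest hypothesis consistent with all the labels is: category is garment.
Negative: [category: toy, brand: Erix, price: 33], since category is toy. Positive: [category: garment, brand: Axo, price: 30], since category is garment. Negative: [category: food, brand: Erix, price: 27], since category is food.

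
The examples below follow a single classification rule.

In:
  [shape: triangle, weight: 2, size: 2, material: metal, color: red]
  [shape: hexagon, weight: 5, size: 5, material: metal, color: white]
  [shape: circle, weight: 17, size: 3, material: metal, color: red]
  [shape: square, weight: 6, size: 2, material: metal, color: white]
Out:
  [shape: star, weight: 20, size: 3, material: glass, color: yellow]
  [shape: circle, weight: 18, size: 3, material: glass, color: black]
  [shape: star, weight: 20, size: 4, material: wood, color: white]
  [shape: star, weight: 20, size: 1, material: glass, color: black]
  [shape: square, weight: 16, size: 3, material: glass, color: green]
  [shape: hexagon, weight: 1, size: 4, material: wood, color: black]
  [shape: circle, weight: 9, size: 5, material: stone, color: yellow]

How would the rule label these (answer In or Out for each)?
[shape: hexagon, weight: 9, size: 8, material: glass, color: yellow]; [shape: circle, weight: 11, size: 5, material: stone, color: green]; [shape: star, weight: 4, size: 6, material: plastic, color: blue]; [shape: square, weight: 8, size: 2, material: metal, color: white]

Checking candidate rules against both groups, what survives is: material is metal.
Out: [shape: hexagon, weight: 9, size: 8, material: glass, color: yellow], since material is glass.
Out: [shape: circle, weight: 11, size: 5, material: stone, color: green], since material is stone.
Out: [shape: star, weight: 4, size: 6, material: plastic, color: blue], since material is plastic.
In: [shape: square, weight: 8, size: 2, material: metal, color: white], since material is metal.

Out, Out, Out, In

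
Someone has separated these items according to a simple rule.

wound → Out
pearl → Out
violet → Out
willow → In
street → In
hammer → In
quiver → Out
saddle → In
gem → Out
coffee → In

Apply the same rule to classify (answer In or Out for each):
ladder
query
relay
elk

In, Out, Out, Out

Rule: has a double letter. This holds for each 'In' example and fails for each 'Out' one.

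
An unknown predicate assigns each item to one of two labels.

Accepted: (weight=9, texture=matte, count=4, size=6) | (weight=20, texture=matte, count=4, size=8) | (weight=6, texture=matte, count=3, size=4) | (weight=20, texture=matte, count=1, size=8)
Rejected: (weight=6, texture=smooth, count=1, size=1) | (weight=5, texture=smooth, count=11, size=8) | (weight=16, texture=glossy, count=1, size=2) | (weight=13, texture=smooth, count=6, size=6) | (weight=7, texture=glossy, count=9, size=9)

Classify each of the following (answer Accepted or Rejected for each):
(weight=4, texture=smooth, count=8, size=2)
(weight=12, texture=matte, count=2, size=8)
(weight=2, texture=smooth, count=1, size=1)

Rejected, Accepted, Rejected

Every 'Accepted' example satisfies: texture is matte. None of the 'Rejected' examples do.
(weight=4, texture=smooth, count=8, size=2): Rejected (texture is smooth). (weight=12, texture=matte, count=2, size=8): Accepted (texture is matte). (weight=2, texture=smooth, count=1, size=1): Rejected (texture is smooth).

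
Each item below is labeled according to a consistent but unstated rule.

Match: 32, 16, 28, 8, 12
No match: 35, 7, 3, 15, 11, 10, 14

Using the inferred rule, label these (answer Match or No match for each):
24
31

Checking candidate rules against both groups, what survives is: multiple of 4.

Match, No match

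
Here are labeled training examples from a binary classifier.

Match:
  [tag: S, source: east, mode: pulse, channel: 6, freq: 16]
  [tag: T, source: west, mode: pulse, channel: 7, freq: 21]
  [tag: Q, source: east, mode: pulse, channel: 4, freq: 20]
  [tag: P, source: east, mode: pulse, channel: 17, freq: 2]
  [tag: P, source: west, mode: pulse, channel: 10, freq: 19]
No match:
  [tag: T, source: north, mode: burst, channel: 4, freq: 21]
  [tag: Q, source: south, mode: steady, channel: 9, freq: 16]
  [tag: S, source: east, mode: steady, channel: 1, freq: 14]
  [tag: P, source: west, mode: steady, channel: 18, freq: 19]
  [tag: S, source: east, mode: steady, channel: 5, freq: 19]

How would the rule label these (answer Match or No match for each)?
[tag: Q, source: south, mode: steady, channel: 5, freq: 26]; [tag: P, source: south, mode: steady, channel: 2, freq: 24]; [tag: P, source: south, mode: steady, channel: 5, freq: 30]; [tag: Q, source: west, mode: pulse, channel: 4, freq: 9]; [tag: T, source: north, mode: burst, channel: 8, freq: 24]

The rule appears to be: mode is pulse.
No match: [tag: Q, source: south, mode: steady, channel: 5, freq: 26], since mode is steady.
No match: [tag: P, source: south, mode: steady, channel: 2, freq: 24], since mode is steady.
No match: [tag: P, source: south, mode: steady, channel: 5, freq: 30], since mode is steady.
Match: [tag: Q, source: west, mode: pulse, channel: 4, freq: 9], since mode is pulse.
No match: [tag: T, source: north, mode: burst, channel: 8, freq: 24], since mode is burst.

No match, No match, No match, Match, No match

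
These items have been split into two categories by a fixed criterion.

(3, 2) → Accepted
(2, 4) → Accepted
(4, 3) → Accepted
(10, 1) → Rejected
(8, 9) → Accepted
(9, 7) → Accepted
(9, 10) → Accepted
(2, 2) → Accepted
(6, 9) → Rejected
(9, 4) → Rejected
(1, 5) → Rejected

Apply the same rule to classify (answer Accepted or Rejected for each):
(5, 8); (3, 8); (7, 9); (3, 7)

The classifier is using: |first − second| ≤ 2.
(5, 8) → |5−8| = 3 → Rejected.
(3, 8) → |3−8| = 5 → Rejected.
(7, 9) → |7−9| = 2 → Accepted.
(3, 7) → |3−7| = 4 → Rejected.

Rejected, Rejected, Accepted, Rejected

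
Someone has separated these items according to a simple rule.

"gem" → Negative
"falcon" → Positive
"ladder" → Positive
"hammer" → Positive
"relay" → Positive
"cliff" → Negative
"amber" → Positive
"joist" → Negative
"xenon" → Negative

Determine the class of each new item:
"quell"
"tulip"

Negative, Negative

One predicate separates the groups cleanly: contains 'a'.
"quell": Negative (no 'a'). "tulip": Negative (no 'a').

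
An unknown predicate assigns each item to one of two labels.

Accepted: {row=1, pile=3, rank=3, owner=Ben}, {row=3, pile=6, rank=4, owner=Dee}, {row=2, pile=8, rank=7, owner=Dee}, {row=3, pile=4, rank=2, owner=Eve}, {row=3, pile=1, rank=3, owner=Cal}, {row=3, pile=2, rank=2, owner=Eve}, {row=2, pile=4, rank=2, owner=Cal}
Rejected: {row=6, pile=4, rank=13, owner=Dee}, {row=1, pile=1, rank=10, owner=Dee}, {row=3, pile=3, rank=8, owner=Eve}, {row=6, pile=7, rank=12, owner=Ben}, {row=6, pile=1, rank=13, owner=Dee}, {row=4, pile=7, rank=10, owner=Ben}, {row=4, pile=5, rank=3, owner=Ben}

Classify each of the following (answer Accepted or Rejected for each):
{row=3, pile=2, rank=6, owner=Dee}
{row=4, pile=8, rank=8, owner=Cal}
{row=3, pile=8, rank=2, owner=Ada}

The common property of the 'Accepted' items is: row ≤ 3 AND rank ≤ 7. No 'Rejected' item has it.

Accepted, Rejected, Accepted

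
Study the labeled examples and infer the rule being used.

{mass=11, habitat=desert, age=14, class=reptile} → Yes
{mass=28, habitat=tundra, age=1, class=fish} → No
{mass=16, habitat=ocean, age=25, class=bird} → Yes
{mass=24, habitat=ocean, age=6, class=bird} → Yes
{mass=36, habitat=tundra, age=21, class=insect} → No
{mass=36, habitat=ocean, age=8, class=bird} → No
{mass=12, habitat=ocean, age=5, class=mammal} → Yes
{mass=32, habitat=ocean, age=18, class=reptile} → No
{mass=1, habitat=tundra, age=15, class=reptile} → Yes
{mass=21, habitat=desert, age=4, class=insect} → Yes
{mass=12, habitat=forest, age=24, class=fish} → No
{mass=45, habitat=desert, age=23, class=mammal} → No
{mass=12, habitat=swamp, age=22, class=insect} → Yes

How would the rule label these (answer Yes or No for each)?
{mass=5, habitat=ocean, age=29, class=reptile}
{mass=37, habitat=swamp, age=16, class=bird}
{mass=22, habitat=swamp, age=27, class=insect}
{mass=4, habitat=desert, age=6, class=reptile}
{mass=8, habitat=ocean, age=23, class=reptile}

Yes, No, Yes, Yes, Yes

A rule that fits every label: age ≠ 24 AND mass ≤ 24 — true of each 'Yes' example, false of each 'No' one.
{mass=5, habitat=ocean, age=29, class=reptile}: age = 29, mass = 5 — has this property, so Yes.
{mass=37, habitat=swamp, age=16, class=bird}: age = 16, mass = 37 — does not satisfy this, so No.
{mass=22, habitat=swamp, age=27, class=insect}: age = 27, mass = 22 — has this property, so Yes.
{mass=4, habitat=desert, age=6, class=reptile}: age = 6, mass = 4 — has this property, so Yes.
{mass=8, habitat=ocean, age=23, class=reptile}: age = 23, mass = 8 — has this property, so Yes.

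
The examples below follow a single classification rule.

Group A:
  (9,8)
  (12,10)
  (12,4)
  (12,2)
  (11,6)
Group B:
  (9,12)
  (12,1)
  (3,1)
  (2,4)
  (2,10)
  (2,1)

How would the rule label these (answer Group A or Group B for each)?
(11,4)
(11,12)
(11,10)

All 'Group A' examples share one property — first > second AND second is even — and every 'Group B' example lacks it.

Group A, Group B, Group A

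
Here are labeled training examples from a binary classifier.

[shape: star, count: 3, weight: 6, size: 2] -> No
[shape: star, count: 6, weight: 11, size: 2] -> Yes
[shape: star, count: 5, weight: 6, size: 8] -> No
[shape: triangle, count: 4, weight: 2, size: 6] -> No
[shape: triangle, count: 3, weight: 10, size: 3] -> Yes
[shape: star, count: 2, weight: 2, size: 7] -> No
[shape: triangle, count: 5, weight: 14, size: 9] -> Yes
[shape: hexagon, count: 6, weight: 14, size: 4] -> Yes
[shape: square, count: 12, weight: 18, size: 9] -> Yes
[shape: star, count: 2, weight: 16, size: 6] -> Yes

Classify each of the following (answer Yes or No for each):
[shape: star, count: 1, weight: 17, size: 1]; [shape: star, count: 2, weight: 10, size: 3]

Yes, Yes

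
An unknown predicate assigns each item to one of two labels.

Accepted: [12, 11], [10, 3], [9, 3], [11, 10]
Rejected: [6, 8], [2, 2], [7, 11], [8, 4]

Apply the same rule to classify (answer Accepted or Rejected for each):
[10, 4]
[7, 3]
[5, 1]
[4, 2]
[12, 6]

Accepted, Rejected, Rejected, Rejected, Accepted

Every 'Accepted' example satisfies: first ≥ 9. None of the 'Rejected' examples do.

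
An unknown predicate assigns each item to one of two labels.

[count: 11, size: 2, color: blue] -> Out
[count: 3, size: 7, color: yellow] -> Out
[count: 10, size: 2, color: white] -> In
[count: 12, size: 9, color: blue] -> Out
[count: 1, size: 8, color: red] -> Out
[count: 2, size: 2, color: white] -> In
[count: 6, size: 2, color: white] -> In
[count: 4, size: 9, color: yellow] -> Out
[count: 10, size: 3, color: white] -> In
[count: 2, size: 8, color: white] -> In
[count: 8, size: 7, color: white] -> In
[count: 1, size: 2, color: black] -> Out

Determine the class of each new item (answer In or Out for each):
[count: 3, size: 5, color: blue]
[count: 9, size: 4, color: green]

'In' ⟺ color is white.

Out, Out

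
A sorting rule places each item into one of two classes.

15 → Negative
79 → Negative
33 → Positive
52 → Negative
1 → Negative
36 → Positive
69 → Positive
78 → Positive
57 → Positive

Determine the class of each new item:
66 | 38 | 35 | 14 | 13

Positive, Negative, Negative, Negative, Negative

Every 'Positive' example satisfies: multiple of 3 AND at least 33. None of the 'Negative' examples do.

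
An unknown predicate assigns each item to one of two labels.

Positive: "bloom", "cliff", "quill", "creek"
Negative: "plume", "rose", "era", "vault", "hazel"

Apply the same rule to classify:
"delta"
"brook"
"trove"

Negative, Positive, Negative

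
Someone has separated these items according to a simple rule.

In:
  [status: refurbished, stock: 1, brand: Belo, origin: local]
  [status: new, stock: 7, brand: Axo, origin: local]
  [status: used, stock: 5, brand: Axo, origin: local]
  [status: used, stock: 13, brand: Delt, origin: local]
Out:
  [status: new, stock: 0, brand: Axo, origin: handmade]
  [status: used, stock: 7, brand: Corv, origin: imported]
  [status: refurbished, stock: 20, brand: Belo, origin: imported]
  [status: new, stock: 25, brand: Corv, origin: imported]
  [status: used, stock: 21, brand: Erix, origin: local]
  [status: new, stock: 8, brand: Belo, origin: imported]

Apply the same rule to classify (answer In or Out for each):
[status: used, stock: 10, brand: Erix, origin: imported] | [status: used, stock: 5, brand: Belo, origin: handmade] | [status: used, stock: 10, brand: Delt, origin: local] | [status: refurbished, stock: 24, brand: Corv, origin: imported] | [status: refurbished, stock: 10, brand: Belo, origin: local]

'In' ⟺ origin is local AND stock ≤ 13.

Out, Out, In, Out, In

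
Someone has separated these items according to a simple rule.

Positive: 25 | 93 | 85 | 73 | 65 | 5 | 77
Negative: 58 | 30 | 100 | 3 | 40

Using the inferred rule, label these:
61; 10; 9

Comparing the two groups points to one rule — ≡ 1 (mod 4).

Positive, Negative, Positive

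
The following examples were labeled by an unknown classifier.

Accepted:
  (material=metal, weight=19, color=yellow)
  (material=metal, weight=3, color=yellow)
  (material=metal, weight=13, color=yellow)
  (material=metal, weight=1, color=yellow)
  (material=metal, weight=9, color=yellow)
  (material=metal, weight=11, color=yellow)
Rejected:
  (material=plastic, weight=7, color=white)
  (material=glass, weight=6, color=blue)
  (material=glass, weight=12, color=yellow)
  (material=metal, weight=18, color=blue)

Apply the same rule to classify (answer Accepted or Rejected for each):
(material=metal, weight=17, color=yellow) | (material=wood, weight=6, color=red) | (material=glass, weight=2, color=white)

Accepted, Rejected, Rejected

'Accepted' ⟺ color is yellow AND material is metal.
(material=metal, weight=17, color=yellow) — color is yellow, material is metal, hence Accepted.
(material=wood, weight=6, color=red) — color is red, material is wood, hence Rejected.
(material=glass, weight=2, color=white) — color is white, material is glass, hence Rejected.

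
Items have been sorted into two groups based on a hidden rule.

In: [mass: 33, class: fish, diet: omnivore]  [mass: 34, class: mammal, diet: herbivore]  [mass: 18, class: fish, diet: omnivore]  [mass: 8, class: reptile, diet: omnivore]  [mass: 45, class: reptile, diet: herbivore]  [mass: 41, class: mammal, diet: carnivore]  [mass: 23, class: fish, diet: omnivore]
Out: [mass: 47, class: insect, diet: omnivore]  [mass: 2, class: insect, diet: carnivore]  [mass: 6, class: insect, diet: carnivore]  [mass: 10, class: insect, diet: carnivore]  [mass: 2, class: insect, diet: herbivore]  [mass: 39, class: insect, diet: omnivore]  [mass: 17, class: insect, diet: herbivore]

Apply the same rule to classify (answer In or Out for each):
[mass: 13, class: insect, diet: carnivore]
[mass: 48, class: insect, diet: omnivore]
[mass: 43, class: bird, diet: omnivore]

Out, Out, In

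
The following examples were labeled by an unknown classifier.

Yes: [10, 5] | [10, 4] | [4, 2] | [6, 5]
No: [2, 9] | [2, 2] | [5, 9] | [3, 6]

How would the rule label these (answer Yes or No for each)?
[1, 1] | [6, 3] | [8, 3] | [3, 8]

The classifier is using: first > second.

No, Yes, Yes, No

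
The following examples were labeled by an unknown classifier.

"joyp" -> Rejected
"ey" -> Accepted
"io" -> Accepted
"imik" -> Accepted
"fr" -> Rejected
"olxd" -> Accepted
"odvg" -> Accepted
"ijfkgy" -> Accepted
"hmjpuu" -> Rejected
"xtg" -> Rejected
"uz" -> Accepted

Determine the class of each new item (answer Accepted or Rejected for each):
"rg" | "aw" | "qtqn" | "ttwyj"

Checking candidate rules against both groups, what survives is: starts with a vowel.
"rg": starts with 'r' — does not fit, so Rejected.
"aw": starts with 'a' — passes, so Accepted.
"qtqn": starts with 'q' — does not fit, so Rejected.
"ttwyj": starts with 't' — does not fit, so Rejected.

Rejected, Accepted, Rejected, Rejected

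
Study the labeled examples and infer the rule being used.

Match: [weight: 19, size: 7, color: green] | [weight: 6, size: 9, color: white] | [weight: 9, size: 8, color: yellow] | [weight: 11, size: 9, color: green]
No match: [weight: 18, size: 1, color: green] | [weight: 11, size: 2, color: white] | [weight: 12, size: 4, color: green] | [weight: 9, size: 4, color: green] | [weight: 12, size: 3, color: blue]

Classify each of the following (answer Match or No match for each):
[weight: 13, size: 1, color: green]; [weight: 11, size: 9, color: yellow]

No match, Match

The common property of the 'Match' items is: size ≥ 7. No 'No match' item has it.
[weight: 13, size: 1, color: green]: size = 1 — doesn't qualify, so No match. [weight: 11, size: 9, color: yellow]: size = 9 — passes, so Match.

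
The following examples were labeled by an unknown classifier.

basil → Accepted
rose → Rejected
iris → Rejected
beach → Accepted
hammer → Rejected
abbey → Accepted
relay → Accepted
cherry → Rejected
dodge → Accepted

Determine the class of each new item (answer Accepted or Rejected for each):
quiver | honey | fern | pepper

'Accepted' ⟺ odd length.

Rejected, Accepted, Rejected, Rejected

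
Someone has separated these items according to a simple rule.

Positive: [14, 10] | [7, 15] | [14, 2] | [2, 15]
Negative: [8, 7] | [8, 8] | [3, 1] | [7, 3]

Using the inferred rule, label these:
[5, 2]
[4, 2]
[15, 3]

A rule that fits every label: max ≥ 10 — true of each 'Positive' example, false of each 'Negative' one.

Negative, Negative, Positive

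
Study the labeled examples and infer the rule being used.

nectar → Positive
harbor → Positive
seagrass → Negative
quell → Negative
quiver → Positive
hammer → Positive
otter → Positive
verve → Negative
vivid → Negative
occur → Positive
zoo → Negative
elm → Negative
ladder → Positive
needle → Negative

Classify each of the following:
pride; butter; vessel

Negative, Positive, Negative

Every 'Positive' example satisfies: ends with 'r'. None of the 'Negative' examples do.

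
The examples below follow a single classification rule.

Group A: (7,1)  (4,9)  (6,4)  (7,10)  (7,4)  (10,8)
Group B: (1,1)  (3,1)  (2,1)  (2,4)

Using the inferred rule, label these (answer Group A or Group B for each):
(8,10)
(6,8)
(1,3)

Group A, Group A, Group B

The simplest hypothesis consistent with all the labels is: sum ≥ 8.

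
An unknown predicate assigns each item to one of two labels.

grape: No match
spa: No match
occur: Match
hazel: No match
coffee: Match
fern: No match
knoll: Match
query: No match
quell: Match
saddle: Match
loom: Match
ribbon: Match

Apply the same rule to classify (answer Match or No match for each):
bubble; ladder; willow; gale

The simplest hypothesis consistent with all the labels is: has a double letter.
bubble: 'bb' doubled, passes → Match. ladder: 'dd' doubled, passes → Match. willow: 'll' doubled, passes → Match. gale: no doubled letter, fails the rule → No match.

Match, Match, Match, No match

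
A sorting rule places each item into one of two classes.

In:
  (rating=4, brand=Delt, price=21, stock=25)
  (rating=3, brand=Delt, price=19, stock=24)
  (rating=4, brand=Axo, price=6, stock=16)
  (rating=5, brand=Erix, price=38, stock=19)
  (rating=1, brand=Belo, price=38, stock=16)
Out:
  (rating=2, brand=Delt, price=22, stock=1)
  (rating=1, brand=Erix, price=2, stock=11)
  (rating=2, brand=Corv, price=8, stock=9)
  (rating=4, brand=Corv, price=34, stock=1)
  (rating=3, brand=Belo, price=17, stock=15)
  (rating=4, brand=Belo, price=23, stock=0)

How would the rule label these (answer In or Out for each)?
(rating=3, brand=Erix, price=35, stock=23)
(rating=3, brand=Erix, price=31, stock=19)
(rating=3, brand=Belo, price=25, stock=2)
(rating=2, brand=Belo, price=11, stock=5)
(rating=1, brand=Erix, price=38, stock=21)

In, In, Out, Out, In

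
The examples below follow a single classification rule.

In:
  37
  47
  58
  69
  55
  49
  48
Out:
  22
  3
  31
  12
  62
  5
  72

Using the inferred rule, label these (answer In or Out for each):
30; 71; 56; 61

The simplest hypothesis consistent with all the labels is: digit sum ≥ 10.
30: digit sum 3+0 = 3 — fails the rule, so Out.
71: digit sum 7+1 = 8 — fails the rule, so Out.
56: digit sum 5+6 = 11 — checks out, so In.
61: digit sum 6+1 = 7 — fails the rule, so Out.

Out, Out, In, Out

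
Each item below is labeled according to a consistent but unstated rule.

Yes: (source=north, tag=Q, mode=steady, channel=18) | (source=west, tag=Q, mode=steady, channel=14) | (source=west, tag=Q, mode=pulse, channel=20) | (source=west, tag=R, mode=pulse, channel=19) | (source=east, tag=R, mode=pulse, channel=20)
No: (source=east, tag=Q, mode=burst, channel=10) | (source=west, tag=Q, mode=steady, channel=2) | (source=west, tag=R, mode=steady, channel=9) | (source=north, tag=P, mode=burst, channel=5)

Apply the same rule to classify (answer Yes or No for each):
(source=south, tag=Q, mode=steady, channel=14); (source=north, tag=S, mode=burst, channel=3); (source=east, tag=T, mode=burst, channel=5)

Every 'Yes' example satisfies: channel ≥ 14. None of the 'No' examples do.
(source=south, tag=Q, mode=steady, channel=14): channel = 14 — matches, so Yes. (source=north, tag=S, mode=burst, channel=3): channel = 3 — does not satisfy this, so No. (source=east, tag=T, mode=burst, channel=5): channel = 5 — does not satisfy this, so No.

Yes, No, No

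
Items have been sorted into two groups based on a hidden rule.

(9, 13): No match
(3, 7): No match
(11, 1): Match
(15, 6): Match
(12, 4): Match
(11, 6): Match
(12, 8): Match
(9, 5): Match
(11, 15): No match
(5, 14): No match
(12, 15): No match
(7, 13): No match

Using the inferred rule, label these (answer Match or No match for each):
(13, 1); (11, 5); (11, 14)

'Match' ⟺ first > second.
(13, 1): 13 > 1, passes → Match.
(11, 5): 11 > 5, passes → Match.
(11, 14): 11 < 14, lacks this property → No match.

Match, Match, No match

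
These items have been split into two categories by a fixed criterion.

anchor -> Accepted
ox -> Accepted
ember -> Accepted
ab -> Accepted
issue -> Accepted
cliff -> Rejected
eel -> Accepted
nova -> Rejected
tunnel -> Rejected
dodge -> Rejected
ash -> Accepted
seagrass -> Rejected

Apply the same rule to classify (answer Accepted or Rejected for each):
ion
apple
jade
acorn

Comparing the two groups points to one rule — starts with a vowel.
ion: starts with 'i' — checks out, so Accepted. apple: starts with 'a' — checks out, so Accepted. jade: starts with 'j' — does not satisfy this, so Rejected. acorn: starts with 'a' — checks out, so Accepted.

Accepted, Accepted, Rejected, Accepted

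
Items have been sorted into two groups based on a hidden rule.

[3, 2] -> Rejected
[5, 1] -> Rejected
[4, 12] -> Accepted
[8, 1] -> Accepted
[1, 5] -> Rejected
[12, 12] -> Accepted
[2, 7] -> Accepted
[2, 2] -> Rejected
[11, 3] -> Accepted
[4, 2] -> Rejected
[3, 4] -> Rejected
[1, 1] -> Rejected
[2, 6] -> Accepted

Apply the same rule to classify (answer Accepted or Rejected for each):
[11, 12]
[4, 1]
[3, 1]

Accepted, Rejected, Rejected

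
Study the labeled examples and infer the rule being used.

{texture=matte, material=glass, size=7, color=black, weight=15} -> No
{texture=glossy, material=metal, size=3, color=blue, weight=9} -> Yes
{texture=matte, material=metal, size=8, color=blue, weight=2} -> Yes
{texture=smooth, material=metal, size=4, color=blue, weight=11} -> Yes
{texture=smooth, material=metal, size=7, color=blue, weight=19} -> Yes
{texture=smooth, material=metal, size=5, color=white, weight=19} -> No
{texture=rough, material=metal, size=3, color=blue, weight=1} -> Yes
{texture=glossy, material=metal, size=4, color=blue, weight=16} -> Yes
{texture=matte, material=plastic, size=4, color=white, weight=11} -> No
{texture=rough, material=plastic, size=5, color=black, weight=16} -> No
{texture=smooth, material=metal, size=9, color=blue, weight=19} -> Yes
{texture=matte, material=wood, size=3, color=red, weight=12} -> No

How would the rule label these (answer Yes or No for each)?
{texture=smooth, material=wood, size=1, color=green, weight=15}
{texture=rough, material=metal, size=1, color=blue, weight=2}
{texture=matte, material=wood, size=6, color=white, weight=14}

No, Yes, No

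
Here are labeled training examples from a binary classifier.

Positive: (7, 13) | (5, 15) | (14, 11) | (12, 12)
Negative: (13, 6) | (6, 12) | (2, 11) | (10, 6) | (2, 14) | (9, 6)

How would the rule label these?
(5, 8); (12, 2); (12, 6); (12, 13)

Every 'Positive' example satisfies: sum ≥ 20. None of the 'Negative' examples do.
Negative: (5, 8), since 5+8 = 13. Negative: (12, 2), since 12+2 = 14. Negative: (12, 6), since 12+6 = 18. Positive: (12, 13), since 12+13 = 25.

Negative, Negative, Negative, Positive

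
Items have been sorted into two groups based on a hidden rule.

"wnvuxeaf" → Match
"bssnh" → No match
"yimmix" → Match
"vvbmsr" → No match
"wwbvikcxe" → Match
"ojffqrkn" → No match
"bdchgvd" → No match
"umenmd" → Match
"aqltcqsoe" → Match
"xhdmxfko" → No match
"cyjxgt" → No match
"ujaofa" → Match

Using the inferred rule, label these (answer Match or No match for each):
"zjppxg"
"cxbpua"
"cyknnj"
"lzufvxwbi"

The common property of the 'Match' items is: has ≥ 2 vowels. No 'No match' item has it.

No match, Match, No match, Match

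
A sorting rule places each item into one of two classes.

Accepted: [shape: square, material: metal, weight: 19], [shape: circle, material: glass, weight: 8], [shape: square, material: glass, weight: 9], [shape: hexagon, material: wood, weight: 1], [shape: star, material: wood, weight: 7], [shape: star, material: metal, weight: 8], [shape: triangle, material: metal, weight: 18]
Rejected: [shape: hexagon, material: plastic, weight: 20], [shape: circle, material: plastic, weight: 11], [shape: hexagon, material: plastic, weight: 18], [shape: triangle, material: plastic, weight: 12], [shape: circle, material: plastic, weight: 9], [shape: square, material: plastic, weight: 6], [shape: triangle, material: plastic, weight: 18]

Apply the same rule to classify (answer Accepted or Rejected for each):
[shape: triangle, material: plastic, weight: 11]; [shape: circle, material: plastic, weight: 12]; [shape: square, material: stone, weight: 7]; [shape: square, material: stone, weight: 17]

Rejected, Rejected, Accepted, Accepted

Rule: material is not plastic. This holds for each 'Accepted' example and fails for each 'Rejected' one.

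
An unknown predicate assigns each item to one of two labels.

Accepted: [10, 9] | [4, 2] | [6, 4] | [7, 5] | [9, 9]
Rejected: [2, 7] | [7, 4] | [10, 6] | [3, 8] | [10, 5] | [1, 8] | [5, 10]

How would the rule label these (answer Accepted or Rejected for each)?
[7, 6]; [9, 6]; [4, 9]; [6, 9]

The classifier is using: |first − second| ≤ 2.
[7, 6]: Accepted (|7−6| = 1). [9, 6]: Rejected (|9−6| = 3). [4, 9]: Rejected (|4−9| = 5). [6, 9]: Rejected (|6−9| = 3).

Accepted, Rejected, Rejected, Rejected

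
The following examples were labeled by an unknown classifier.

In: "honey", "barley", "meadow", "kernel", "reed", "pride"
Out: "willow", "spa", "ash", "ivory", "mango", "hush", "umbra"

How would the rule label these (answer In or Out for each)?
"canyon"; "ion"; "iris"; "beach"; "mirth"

Looking at the examples, the only property every 'In' case has and every 'Out' case lacks is: contains 'e'.
"canyon": Out (no 'e'). "ion": Out (no 'e'). "iris": Out (no 'e'). "beach": In (has 'e'). "mirth": Out (no 'e').

Out, Out, Out, In, Out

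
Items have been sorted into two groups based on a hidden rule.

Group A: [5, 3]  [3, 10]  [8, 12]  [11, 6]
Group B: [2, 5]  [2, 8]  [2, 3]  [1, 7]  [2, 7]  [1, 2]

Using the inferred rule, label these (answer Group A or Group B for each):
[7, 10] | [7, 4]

All 'Group A' examples share one property — first ≥ 3 — and every 'Group B' example lacks it.

Group A, Group A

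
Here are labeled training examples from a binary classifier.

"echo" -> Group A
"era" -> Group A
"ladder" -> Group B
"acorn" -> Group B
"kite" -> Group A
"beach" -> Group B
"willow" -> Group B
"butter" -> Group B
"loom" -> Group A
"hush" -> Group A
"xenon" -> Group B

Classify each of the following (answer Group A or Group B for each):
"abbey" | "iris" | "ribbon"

Group B, Group A, Group B

A rule that fits every label: length ≤ 4 — true of each 'Group A' example, false of each 'Group B' one.
Group B: "abbey", since length 5. Group A: "iris", since length 4. Group B: "ribbon", since length 6.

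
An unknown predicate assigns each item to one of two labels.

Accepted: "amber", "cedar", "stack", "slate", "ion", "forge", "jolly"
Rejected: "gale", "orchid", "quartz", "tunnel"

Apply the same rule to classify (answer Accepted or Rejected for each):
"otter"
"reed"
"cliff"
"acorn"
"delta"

The classifier is using: odd length.
"otter" — length 5, hence Accepted.
"reed" — length 4, hence Rejected.
"cliff" — length 5, hence Accepted.
"acorn" — length 5, hence Accepted.
"delta" — length 5, hence Accepted.

Accepted, Rejected, Accepted, Accepted, Accepted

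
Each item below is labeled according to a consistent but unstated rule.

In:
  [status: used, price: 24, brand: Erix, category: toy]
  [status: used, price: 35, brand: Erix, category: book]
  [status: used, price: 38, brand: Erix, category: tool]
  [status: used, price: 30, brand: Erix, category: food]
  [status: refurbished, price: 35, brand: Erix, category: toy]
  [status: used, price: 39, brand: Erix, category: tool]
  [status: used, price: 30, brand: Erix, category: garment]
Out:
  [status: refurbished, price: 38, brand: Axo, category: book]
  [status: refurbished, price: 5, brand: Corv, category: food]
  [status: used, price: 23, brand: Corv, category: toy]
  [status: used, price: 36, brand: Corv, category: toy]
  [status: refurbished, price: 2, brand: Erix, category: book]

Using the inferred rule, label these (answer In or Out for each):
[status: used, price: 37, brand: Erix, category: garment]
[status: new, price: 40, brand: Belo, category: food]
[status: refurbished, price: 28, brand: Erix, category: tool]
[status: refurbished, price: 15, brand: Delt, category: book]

In, Out, In, Out

Every 'In' example satisfies: brand is Erix AND price ≥ 5. None of the 'Out' examples do.
[status: used, price: 37, brand: Erix, category: garment]: brand is Erix, price = 37, checks out → In.
[status: new, price: 40, brand: Belo, category: food]: brand is Belo, price = 40, does not pass → Out.
[status: refurbished, price: 28, brand: Erix, category: tool]: brand is Erix, price = 28, checks out → In.
[status: refurbished, price: 15, brand: Delt, category: book]: brand is Delt, price = 15, does not pass → Out.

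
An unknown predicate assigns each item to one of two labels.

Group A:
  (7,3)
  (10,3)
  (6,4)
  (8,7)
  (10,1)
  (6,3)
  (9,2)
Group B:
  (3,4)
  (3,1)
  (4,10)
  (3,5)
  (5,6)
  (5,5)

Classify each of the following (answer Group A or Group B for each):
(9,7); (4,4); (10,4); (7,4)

One predicate separates the groups cleanly: first ≥ 6.

Group A, Group B, Group A, Group A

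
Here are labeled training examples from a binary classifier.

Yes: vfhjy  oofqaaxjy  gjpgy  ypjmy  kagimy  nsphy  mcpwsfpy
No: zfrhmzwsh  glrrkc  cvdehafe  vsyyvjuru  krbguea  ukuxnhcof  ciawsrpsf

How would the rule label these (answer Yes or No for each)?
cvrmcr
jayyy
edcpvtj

No, Yes, No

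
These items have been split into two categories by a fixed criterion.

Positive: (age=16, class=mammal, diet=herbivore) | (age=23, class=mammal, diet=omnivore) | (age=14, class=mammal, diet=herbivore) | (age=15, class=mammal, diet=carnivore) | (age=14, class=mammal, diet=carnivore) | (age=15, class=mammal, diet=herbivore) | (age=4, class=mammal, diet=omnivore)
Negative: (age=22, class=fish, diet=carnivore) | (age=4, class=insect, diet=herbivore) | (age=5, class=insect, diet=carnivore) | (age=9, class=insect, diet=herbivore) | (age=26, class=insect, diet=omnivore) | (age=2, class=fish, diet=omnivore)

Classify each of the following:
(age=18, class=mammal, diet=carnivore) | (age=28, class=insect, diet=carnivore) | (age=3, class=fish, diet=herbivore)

Comparing the two groups points to one rule — class is mammal.
(age=18, class=mammal, diet=carnivore): class is mammal — passes, so Positive.
(age=28, class=insect, diet=carnivore): class is insect — does not pass, so Negative.
(age=3, class=fish, diet=herbivore): class is fish — does not pass, so Negative.

Positive, Negative, Negative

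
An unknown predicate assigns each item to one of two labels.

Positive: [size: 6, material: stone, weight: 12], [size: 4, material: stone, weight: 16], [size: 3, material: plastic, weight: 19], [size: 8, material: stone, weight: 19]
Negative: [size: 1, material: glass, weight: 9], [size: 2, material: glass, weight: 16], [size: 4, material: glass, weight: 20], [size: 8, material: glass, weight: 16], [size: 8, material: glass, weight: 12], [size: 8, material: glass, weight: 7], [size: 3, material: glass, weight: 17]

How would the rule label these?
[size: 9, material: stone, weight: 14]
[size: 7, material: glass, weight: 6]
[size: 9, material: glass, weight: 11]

Positive, Negative, Negative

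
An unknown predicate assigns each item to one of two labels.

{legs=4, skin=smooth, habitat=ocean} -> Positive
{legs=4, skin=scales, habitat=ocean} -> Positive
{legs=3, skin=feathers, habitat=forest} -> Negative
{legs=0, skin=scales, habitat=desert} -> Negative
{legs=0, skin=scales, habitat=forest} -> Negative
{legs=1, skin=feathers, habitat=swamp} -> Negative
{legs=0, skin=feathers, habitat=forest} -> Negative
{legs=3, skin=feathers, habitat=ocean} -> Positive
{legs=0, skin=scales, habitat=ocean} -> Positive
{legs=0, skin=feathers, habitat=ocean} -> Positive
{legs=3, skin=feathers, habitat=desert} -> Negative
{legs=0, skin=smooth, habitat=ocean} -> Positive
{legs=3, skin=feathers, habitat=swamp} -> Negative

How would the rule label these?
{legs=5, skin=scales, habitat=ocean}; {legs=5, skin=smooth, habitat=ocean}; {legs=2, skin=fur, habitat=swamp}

A rule that fits every label: habitat is ocean — true of each 'Positive' example, false of each 'Negative' one.
{legs=5, skin=scales, habitat=ocean}: habitat is ocean — matches, so Positive. {legs=5, skin=smooth, habitat=ocean}: habitat is ocean — matches, so Positive. {legs=2, skin=fur, habitat=swamp}: habitat is swamp — does not fit, so Negative.

Positive, Positive, Negative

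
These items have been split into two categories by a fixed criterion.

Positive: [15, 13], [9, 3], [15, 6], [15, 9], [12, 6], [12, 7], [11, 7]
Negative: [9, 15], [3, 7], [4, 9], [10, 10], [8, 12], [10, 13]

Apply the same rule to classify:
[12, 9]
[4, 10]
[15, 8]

Checking candidate rules against both groups, what survives is: first > second.

Positive, Negative, Positive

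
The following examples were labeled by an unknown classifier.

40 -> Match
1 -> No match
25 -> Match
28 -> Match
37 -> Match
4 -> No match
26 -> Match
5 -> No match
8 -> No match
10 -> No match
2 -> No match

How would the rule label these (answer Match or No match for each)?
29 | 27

Match, Match

Rule: at least 25. This holds for each 'Match' example and fails for each 'No match' one.
29: 29 ≥ 25, meets the rule → Match. 27: 27 ≥ 25, meets the rule → Match.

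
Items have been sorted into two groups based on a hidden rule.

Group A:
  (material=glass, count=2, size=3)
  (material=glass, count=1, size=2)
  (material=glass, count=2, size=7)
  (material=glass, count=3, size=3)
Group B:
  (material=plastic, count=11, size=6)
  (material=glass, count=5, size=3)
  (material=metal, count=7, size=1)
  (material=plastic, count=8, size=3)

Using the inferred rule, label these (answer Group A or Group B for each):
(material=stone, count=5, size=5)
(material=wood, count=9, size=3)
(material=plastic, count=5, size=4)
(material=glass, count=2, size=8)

The distinguishing property — count ≤ 3 — holds for all the 'Group A' cases and none of the 'Group B' cases.

Group B, Group B, Group B, Group A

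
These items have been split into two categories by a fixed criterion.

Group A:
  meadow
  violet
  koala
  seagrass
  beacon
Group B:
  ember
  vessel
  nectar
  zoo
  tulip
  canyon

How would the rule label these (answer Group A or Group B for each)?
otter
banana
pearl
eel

Group B, Group A, Group B, Group B

One predicate separates the groups cleanly: has ≥ 3 vowels.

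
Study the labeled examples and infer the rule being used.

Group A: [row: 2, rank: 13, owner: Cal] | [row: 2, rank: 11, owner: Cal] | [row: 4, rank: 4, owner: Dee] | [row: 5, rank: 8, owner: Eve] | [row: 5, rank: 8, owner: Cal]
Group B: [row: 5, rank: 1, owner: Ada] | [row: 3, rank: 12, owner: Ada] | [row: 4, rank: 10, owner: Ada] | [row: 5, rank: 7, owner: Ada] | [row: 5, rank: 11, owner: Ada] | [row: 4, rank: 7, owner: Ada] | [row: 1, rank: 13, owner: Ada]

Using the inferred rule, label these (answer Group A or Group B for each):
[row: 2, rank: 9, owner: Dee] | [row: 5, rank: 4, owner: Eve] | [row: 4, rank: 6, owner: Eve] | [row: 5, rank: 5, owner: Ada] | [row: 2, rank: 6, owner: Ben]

Every 'Group A' example satisfies: owner is not Ada. None of the 'Group B' examples do.
[row: 2, rank: 9, owner: Dee]: owner is Dee — satisfies this, so Group A.
[row: 5, rank: 4, owner: Eve]: owner is Eve — satisfies this, so Group A.
[row: 4, rank: 6, owner: Eve]: owner is Eve — satisfies this, so Group A.
[row: 5, rank: 5, owner: Ada]: owner is Ada — does not fit, so Group B.
[row: 2, rank: 6, owner: Ben]: owner is Ben — satisfies this, so Group A.

Group A, Group A, Group A, Group B, Group A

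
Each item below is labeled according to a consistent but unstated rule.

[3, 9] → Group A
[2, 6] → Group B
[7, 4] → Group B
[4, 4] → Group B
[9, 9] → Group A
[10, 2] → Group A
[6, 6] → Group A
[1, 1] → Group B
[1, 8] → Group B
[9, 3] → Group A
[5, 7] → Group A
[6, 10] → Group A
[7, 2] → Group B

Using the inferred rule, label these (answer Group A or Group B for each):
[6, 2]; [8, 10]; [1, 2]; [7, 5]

Group B, Group A, Group B, Group A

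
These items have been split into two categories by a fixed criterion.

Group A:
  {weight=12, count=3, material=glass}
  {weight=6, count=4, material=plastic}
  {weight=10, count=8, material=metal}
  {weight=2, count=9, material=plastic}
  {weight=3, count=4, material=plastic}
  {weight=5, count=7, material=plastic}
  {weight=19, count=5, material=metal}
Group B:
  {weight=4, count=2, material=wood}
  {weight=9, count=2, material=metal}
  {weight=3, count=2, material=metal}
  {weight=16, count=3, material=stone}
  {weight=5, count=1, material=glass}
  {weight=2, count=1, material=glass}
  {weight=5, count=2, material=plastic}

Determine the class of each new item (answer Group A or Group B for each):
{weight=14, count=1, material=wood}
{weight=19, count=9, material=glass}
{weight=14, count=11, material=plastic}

Group B, Group A, Group A

'Group A' ⟺ weight = 12 OR count ≥ 4.
{weight=14, count=1, material=wood} → weight = 14, count = 1 → Group B.
{weight=19, count=9, material=glass} → weight = 19, count = 9 → Group A.
{weight=14, count=11, material=plastic} → weight = 14, count = 11 → Group A.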